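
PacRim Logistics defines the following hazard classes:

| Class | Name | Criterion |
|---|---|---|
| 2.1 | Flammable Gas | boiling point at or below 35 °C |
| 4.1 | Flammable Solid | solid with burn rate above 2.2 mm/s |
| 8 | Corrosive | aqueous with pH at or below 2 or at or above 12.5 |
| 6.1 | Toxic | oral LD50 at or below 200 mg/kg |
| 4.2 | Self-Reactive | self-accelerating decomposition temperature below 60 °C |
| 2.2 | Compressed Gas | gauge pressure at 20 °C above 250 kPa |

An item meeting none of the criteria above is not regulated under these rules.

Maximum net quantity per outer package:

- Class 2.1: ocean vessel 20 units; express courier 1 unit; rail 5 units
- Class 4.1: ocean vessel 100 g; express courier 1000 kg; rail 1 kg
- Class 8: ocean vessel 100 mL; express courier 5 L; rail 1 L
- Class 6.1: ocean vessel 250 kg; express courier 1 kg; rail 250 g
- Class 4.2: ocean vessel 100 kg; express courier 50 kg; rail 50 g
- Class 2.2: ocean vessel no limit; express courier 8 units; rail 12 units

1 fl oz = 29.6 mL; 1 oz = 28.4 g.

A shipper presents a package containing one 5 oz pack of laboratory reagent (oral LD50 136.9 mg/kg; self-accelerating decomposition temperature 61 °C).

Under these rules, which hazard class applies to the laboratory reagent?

Class 6.1

Oral LD50 136.9 mg/kg meets the Class 6.1 criterion (Toxic), so the laboratory reagent is Class 6.1.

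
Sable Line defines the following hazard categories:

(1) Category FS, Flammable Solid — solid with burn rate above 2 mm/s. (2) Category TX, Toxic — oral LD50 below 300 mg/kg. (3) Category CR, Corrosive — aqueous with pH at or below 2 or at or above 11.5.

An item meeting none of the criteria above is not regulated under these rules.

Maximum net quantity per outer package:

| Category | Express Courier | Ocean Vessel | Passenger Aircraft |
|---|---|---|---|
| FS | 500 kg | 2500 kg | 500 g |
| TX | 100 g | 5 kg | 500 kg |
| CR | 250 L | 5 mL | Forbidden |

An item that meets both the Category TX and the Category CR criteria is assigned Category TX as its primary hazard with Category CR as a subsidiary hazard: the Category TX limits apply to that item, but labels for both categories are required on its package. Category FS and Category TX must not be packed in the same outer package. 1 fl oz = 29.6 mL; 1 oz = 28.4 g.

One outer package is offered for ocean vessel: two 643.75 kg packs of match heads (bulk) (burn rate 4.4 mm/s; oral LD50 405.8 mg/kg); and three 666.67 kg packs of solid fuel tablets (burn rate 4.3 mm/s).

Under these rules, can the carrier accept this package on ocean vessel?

No

With burn rate 4.4 mm/s (> 2 mm/s), the match heads (bulk) fall in Category FS.
With burn rate 4.3 mm/s (> 2 mm/s), the solid fuel tablets fall in Category FS.
Total Category FS: (two 643.75 kg packs = 1287.5 kg) + (three 666.67 kg packs = 2000.01 kg) = 3287.51 kg.
That exceeds the Category FS ocean vessel limit of 2500 kg.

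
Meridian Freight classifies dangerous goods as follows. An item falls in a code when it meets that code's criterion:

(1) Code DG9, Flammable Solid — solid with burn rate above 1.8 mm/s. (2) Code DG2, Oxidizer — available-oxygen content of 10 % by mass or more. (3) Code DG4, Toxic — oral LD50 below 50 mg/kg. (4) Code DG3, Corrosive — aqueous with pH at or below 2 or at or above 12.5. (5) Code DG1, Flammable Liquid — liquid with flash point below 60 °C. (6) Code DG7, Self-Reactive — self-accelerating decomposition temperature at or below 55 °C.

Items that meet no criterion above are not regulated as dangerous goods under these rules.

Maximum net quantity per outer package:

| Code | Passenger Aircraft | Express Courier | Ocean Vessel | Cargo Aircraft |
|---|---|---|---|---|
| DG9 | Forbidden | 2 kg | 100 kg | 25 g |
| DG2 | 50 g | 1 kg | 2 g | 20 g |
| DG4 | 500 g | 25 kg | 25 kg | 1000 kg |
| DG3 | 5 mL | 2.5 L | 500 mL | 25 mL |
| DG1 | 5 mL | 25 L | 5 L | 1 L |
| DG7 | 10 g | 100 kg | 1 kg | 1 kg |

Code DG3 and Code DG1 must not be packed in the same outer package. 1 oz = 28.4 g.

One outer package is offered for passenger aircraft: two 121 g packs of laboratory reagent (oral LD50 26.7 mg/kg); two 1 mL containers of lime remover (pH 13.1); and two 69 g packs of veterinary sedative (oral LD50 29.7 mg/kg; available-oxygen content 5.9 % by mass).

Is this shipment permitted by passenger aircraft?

Yes

The laboratory reagent has oral LD50 26.7 mg/kg, which is < 50 mg/kg, so it is Code DG4 (Toxic).
With pH 13.1 (≥ 12.5), the lime remover falls in Code DG3.
Veterinary sedative: oral LD50 29.7 mg/kg < 50 mg/kg → Code DG4 (Toxic).
Code DG3 quantity: two 1 mL containers = 2 mL.
2 mL is within the passenger aircraft limit of 5 mL for Code DG3.
Code DG4 net quantity: (two 121 g packs = 242 g) + (two 69 g packs = 138 g) = 380 g.
380 g ≤ 500 g (passenger aircraft limit, Code DG4) — within limit.
The segregation rule (Code DG3 with Code DG1) does not apply to Code DG3 with Code DG4.
Every hazard code is within its passenger aircraft limit and no segregation rule is violated.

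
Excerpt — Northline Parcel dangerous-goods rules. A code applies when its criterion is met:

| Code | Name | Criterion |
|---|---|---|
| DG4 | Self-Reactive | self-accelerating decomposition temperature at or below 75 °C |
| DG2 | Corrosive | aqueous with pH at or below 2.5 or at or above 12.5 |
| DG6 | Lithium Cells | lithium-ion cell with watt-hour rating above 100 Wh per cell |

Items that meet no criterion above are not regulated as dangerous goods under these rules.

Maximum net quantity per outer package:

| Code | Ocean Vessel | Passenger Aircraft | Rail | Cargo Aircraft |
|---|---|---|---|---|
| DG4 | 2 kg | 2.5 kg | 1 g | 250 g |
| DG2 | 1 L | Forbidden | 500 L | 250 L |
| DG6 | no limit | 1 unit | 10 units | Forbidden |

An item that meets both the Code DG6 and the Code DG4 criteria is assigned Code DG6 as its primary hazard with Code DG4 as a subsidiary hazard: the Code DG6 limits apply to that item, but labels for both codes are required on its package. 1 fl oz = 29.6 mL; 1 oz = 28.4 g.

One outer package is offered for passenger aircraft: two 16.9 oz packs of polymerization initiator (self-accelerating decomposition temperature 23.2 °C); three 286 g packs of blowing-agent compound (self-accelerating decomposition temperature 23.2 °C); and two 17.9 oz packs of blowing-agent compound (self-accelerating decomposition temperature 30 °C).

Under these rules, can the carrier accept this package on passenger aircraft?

With self-accelerating decomposition temperature 23.2 °C (≤ 75 °C), the polymerization initiator falls in Code DG4.
Blowing-agent compound: self-accelerating decomposition temperature 23.2 °C ≤ 75 °C → Code DG4 (Self-Reactive).
Self-accelerating decomposition temperature 30 °C meets the Code DG4 criterion (Self-Reactive), so the blowing-agent compound is Code DG4.
Total Code DG4: (two 16.9 oz packs = 959.92 g) + (three 286 g packs = 858 g) + (two 17.9 oz packs = 1016.72 g) = 2834.64 g.
2834.64 g exceeds the passenger aircraft limit of 2.5 kg for Code DG4.

No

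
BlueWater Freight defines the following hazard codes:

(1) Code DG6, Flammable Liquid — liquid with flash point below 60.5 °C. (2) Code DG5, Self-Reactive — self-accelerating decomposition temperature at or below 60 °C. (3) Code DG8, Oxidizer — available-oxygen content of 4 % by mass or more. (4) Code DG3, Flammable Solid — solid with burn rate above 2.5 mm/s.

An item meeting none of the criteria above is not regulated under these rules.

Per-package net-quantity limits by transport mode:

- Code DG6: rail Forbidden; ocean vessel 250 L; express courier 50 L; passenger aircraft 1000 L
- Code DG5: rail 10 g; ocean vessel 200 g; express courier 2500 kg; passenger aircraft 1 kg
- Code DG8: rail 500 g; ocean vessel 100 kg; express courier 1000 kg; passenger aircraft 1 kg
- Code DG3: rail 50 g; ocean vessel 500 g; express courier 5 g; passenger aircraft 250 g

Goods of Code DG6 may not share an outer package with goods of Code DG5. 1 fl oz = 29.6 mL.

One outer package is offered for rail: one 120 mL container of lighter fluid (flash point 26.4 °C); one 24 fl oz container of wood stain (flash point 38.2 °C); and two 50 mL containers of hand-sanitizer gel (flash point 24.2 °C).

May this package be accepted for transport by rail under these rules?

No

Lighter fluid: flash point 26.4 °C < 60.5 °C → Code DG6 (Flammable Liquid).
Wood stain: flash point 38.2 °C < 60.5 °C → Code DG6 (Flammable Liquid).
The hand-sanitizer gel has flash point 24.2 °C, which is < 60.5 °C, so it is Code DG6 (Flammable Liquid).
Code DG6 net quantity: 120 mL + (one 24 fl oz container = 710.4 mL) + (two 50 mL containers = 100 mL) = 930.4 mL.
Code DG6 is Forbidden by rail.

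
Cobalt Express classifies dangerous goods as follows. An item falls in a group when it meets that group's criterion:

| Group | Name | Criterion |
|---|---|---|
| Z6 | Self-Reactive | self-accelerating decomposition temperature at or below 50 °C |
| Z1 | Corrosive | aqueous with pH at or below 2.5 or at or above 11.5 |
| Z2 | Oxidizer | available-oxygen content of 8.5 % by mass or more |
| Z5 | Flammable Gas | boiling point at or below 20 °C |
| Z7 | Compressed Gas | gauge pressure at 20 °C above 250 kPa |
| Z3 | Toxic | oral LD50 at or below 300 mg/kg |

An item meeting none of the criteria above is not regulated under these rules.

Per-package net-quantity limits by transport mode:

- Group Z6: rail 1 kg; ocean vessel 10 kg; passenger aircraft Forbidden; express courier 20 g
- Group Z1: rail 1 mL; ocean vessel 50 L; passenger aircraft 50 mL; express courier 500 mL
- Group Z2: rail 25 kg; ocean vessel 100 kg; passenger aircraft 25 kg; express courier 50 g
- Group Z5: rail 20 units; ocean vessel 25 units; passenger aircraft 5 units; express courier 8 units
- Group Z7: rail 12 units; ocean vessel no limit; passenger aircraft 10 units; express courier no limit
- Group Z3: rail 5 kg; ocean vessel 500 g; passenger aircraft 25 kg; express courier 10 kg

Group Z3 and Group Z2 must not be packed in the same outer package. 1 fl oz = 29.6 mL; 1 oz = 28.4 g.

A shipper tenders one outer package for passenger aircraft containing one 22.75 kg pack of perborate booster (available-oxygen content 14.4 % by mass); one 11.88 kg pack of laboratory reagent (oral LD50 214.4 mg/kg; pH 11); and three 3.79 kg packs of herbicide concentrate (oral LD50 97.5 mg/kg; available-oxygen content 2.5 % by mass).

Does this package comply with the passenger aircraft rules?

The perborate booster has available-oxygen content 14.4 % by mass, which is ≥ 8.5 % by mass, so it is Group Z2 (Oxidizer).
The laboratory reagent has oral LD50 214.4 mg/kg, which is ≤ 300 mg/kg, so it is Group Z3 (Toxic).
With oral LD50 97.5 mg/kg (≤ 300 mg/kg), the herbicide concentrate falls in Group Z3.
Group Z3 net quantity: 11.88 kg + (three 3.79 kg packs = 11.37 kg) = 23.25 kg.
23.25 kg is within the passenger aircraft limit of 25 kg for Group Z3.
Group Z2 quantity: 22.75 kg.
That is within the Group Z2 passenger aircraft limit of 25 kg.
Group Z3 and Group Z2 may not share an outer package.

No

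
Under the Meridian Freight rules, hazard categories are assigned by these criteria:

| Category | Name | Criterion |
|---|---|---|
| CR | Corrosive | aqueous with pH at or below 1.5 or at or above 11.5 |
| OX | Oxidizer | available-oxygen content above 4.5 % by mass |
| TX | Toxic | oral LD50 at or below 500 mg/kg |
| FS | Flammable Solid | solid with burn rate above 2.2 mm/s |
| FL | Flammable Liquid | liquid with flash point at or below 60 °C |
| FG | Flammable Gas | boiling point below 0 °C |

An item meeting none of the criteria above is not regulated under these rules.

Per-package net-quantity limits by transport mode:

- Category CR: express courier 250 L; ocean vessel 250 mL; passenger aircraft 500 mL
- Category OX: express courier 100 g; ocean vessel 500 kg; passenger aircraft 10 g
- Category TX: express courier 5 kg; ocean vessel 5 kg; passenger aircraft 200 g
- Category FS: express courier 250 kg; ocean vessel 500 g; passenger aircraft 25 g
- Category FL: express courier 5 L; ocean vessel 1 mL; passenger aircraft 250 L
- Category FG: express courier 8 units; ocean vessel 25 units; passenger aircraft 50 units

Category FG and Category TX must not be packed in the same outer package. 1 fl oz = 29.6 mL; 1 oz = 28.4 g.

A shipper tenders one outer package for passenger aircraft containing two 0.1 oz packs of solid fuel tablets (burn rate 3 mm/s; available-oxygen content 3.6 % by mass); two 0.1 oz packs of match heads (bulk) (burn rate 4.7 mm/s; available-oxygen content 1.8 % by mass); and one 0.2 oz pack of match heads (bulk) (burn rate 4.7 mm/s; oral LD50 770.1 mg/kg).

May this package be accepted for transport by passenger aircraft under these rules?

Yes

Burn rate 3 mm/s meets the Category FS criterion (Flammable Solid), so the solid fuel tablets are Category FS.
With burn rate 4.7 mm/s (> 2.2 mm/s), the match heads (bulk) fall in Category FS.
With burn rate 4.7 mm/s (> 2.2 mm/s), the match heads (bulk) fall in Category FS.
Category FS net quantity: (two 0.1 oz packs = 5.68 g) + (two 0.1 oz packs = 5.68 g) + (one 0.2 oz pack = 5.68 g) = 17.04 g.
That is within the Category FS passenger aircraft limit of 25 g.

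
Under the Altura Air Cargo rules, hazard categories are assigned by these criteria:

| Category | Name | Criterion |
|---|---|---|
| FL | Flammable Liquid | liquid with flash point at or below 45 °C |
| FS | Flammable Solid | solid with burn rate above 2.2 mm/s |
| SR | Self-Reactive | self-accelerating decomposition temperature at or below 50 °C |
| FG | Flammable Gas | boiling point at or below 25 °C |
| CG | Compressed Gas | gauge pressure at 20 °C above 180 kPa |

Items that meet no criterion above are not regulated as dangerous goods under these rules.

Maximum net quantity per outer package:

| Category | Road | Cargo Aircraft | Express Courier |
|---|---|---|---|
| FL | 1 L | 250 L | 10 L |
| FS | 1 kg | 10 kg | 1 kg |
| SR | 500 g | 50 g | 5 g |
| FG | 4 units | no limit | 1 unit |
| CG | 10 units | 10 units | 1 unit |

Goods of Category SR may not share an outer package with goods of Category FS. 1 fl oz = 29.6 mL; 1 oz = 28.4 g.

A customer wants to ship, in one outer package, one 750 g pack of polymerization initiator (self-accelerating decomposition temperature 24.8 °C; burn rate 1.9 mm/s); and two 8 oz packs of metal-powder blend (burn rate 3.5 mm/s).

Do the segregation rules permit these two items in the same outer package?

No

Self-accelerating decomposition temperature 24.8 °C meets the Category SR criterion (Self-Reactive), so the polymerization initiator is Category SR.
Metal-powder blend: burn rate 3.5 mm/s > 2.2 mm/s → Category FS (Flammable Solid).
Category SR and Category FS may not share an outer package.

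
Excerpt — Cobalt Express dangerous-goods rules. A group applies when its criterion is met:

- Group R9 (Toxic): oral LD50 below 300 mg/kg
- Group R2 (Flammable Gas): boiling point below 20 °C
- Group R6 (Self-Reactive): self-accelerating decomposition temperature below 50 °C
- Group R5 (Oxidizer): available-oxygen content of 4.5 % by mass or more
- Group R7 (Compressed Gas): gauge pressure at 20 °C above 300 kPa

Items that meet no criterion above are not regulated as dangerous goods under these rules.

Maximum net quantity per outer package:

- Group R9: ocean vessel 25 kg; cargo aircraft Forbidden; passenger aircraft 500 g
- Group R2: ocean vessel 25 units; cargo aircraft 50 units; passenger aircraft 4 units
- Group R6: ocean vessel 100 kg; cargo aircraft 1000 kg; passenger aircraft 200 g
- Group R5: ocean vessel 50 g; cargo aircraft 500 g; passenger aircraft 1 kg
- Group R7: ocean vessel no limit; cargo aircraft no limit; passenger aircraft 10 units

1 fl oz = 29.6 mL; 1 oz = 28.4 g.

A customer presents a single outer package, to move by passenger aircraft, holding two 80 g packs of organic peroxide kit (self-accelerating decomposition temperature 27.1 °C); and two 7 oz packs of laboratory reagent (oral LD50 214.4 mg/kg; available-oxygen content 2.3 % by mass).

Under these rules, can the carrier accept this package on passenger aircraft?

Yes

Self-accelerating decomposition temperature 27.1 °C meets the Group R6 criterion (Self-Reactive), so the organic peroxide kit is Group R6.
The laboratory reagent has oral LD50 214.4 mg/kg, which is < 300 mg/kg, so it is Group R9 (Toxic).
Group R6 quantity: two 80 g packs = 160 g.
160 g ≤ 200 g (passenger aircraft limit, Group R6) — within limit.
Group R9 quantity: two 7 oz packs = 397.6 g.
397.6 g ≤ 500 g (passenger aircraft limit, Group R9) — within limit.
Every hazard group is within its passenger aircraft limit and no segregation rule is violated.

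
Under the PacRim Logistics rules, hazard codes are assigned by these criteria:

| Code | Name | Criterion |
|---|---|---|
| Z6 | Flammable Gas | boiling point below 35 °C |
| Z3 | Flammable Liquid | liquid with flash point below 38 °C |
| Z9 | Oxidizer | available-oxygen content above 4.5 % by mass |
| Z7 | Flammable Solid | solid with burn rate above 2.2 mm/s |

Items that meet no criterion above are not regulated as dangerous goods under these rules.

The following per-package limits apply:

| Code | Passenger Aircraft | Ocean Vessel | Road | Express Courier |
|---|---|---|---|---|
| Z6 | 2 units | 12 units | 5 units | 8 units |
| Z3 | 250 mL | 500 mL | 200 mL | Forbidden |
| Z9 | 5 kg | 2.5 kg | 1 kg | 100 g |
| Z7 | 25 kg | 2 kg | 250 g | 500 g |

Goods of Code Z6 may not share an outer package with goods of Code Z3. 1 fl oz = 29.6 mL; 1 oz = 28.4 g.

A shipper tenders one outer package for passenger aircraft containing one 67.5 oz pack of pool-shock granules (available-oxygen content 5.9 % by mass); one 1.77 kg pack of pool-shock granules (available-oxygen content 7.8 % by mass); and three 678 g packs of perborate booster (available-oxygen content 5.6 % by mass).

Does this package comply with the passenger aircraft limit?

Pool-shock granules: available-oxygen content 5.9 % by mass > 4.5 % by mass → Code Z9 (Oxidizer).
The pool-shock granules have available-oxygen content 7.8 % by mass, which is > 4.5 % by mass, so they are Code Z9 (Oxidizer).
Available-oxygen content 5.6 % by mass meets the Code Z9 criterion (Oxidizer), so the perborate booster is Code Z9.
Code Z9 net quantity: (one 67.5 oz pack = 1.917 kg) + 1.77 kg + (three 678 g packs = 2.034 kg) = 5.721 kg.
That exceeds the Code Z9 passenger aircraft limit of 5 kg.

No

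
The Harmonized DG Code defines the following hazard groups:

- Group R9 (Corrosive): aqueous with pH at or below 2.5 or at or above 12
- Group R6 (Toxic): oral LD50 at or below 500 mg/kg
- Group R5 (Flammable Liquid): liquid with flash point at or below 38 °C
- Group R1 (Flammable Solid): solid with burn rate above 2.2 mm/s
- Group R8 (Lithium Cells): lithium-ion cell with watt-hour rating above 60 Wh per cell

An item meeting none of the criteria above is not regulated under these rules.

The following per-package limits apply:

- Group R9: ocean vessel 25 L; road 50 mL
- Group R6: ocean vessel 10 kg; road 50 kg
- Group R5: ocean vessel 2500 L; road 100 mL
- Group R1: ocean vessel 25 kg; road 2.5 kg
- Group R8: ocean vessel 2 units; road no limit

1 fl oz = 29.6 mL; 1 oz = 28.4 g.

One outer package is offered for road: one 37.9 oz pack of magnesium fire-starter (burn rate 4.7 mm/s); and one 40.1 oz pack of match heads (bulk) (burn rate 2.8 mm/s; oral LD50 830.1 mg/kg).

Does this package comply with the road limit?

Burn rate 4.7 mm/s meets the Group R1 criterion (Flammable Solid), so the magnesium fire-starter is Group R1.
Burn rate 2.8 mm/s meets the Group R1 criterion (Flammable Solid), so the match heads (bulk) are Group R1.
Group R1 net quantity: (one 37.9 oz pack = 1076.36 g) + (one 40.1 oz pack = 1138.84 g) = 2215.2 g.
That is within the Group R1 road limit of 2.5 kg.

Yes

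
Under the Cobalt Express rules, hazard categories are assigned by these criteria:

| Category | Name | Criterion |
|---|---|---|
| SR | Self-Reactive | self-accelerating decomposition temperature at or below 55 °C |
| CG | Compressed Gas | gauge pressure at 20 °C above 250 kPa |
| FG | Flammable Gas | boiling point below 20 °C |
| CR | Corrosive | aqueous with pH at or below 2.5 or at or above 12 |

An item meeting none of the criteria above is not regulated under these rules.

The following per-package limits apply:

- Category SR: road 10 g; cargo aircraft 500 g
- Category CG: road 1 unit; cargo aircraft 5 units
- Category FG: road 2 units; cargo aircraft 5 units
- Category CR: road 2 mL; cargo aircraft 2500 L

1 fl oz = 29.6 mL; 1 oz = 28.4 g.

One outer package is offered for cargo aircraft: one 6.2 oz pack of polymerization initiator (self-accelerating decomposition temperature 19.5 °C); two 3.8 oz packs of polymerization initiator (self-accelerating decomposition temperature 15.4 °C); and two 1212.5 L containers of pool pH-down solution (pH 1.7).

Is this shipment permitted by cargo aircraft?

Yes

Polymerization initiator: self-accelerating decomposition temperature 19.5 °C ≤ 55 °C → Category SR (Self-Reactive).
Polymerization initiator: self-accelerating decomposition temperature 15.4 °C ≤ 55 °C → Category SR (Self-Reactive).
The pool pH-down solution has pH 1.7, which is ≤ 2.5, so it is Category CR (Corrosive).
Category CR quantity: two 1212.5 L containers = 2425 L.
That is within the Category CR cargo aircraft limit of 2500 L.
Category SR net quantity: (one 6.2 oz pack = 176.08 g) + (two 3.8 oz packs = 215.84 g) = 391.92 g.
391.92 g is within the cargo aircraft limit of 500 g for Category SR.
Every hazard category is within its cargo aircraft limit and no segregation rule is violated.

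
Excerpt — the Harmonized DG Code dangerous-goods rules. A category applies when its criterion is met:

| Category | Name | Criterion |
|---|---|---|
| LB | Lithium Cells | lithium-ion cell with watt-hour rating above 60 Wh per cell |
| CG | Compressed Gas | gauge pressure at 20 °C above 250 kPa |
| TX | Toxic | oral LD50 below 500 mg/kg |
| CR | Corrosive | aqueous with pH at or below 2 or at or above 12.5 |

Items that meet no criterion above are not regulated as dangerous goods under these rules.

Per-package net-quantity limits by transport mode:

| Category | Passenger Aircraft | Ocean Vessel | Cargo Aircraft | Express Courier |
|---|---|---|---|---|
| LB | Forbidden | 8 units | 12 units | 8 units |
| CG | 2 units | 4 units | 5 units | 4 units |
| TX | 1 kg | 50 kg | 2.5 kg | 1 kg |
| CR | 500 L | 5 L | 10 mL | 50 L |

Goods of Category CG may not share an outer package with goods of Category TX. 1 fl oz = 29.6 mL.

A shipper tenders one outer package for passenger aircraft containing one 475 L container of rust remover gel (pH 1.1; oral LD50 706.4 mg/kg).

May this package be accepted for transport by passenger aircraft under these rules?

pH 1.1 meets the Category CR criterion (Corrosive), so the rust remover gel is Category CR.
Category CR quantity: 475 L.
475 L ≤ 500 L (passenger aircraft limit, Category CR) — within limit.

Yes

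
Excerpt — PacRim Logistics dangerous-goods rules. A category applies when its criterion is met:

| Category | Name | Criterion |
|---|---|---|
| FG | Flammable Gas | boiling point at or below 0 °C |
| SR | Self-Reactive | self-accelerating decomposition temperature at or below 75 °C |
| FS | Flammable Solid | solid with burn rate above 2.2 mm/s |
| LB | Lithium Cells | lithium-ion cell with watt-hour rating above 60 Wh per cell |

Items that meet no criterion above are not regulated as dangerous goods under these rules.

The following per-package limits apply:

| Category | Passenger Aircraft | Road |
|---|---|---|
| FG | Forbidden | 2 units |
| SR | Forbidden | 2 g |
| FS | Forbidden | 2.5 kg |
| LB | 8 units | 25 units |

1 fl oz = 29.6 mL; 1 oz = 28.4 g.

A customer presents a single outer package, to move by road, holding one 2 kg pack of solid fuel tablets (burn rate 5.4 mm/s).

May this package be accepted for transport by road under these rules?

Solid fuel tablets: burn rate 5.4 mm/s > 2.2 mm/s → Category FS (Flammable Solid).
Category FS quantity: 2 kg.
2 kg ≤ 2.5 kg (road limit, Category FS) — within limit.

Yes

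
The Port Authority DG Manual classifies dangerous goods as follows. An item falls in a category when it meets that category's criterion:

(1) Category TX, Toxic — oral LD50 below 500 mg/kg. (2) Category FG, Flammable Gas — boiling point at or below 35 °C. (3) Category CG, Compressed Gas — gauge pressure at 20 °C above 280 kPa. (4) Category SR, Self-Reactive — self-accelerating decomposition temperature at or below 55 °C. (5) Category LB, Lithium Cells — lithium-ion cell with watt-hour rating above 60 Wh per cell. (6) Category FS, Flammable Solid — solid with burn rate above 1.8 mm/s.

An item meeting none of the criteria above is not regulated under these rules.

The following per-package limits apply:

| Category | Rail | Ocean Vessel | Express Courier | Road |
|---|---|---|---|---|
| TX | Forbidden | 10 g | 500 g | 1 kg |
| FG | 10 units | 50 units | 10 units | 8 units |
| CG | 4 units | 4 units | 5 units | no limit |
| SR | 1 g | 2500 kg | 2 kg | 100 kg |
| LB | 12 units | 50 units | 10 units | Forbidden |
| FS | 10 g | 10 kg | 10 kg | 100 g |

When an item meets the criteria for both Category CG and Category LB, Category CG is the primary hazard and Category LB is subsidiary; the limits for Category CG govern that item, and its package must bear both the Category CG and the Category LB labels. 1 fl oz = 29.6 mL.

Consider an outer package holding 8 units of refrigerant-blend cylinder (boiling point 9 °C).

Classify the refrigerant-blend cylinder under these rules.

Category FG

With boiling point 9 °C (≤ 35 °C), the refrigerant-blend cylinder falls in Category FG.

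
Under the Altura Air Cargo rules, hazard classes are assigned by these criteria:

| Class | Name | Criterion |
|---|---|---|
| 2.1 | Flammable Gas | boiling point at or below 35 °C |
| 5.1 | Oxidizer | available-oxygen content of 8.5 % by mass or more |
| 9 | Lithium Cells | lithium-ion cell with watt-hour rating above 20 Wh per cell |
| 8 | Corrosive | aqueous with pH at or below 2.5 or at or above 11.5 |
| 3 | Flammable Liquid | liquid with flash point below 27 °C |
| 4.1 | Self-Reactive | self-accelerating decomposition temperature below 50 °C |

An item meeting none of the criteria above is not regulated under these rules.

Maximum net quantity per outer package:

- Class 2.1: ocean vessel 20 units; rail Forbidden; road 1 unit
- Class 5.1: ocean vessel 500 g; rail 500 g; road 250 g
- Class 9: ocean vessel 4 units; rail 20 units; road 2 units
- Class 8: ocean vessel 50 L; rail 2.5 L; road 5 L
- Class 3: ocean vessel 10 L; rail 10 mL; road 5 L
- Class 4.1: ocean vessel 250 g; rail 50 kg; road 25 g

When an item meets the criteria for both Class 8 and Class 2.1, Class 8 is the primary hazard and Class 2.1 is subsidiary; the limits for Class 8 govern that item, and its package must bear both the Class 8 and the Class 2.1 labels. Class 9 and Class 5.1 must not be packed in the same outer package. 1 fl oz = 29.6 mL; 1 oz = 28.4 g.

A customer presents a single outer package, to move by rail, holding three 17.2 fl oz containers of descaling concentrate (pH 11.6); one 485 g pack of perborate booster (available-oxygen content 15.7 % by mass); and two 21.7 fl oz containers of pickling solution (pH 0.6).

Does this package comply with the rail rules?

No

With pH 11.6 (≥ 11.5), the descaling concentrate falls in Class 8.
Perborate booster: available-oxygen content 15.7 % by mass ≥ 8.5 % by mass → Class 5.1 (Oxidizer).
With pH 0.6 (≤ 2.5), the pickling solution falls in Class 8.
Total Class 8: (three 17.2 fl oz containers = 1527.36 mL) + (two 21.7 fl oz containers = 1284.64 mL) = 2.812 L.
That exceeds the Class 8 rail limit of 2.5 L.
Class 5.1 quantity: 485 g.
485 g ≤ 500 g (rail limit, Class 5.1) — within limit.
The segregation rule (Class 9 with Class 5.1) does not apply to Class 8 with Class 5.1.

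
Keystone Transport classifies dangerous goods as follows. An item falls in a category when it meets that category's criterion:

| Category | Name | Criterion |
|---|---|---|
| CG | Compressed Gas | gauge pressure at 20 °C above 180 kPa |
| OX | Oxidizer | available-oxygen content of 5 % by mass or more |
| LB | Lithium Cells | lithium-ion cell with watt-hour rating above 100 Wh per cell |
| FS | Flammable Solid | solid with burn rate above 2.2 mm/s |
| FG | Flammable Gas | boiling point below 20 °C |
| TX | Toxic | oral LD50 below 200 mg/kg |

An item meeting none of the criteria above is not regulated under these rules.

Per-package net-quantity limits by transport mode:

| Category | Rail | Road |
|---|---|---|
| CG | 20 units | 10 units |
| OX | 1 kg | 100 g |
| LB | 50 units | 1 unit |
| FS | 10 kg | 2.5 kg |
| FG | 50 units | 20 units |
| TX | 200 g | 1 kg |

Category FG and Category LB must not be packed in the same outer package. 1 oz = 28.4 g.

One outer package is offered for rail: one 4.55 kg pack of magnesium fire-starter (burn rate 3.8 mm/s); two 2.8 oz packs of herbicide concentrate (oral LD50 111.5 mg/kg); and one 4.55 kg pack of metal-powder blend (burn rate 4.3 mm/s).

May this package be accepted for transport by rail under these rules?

Burn rate 3.8 mm/s meets the Category FS criterion (Flammable Solid), so the magnesium fire-starter is Category FS.
With oral LD50 111.5 mg/kg (< 200 mg/kg), the herbicide concentrate falls in Category TX.
With burn rate 4.3 mm/s (> 2.2 mm/s), the metal-powder blend falls in Category FS.
Total Category FS: 4.55 kg + 4.55 kg = 9.1 kg.
That is within the Category FS rail limit of 10 kg.
Category TX quantity: two 2.8 oz packs = 159.04 g.
159.04 g ≤ 200 g (rail limit, Category TX) — within limit.
The segregation rule (Category FG with Category LB) does not apply to Category FS with Category TX.
Every hazard category is within its rail limit and no segregation rule is violated.

Yes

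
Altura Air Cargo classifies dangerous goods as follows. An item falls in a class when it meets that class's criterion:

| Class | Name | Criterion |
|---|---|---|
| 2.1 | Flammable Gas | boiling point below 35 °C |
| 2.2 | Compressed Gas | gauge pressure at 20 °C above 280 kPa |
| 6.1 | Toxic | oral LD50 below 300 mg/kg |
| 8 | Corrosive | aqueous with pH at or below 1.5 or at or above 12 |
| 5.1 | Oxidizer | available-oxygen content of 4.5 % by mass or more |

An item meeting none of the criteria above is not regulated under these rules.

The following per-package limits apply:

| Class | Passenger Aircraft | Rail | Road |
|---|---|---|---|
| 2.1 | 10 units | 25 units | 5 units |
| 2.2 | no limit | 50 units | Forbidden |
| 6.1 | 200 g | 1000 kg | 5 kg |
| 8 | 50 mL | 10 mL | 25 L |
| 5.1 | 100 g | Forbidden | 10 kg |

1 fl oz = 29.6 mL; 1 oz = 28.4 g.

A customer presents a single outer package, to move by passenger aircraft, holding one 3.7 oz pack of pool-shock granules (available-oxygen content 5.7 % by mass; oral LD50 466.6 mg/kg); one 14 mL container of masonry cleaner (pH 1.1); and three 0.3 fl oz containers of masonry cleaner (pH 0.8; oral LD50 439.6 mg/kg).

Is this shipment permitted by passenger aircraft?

Pool-shock granules: available-oxygen content 5.7 % by mass ≥ 4.5 % by mass → Class 5.1 (Oxidizer).
Masonry cleaner: pH 1.1 ≤ 1.5 → Class 8 (Corrosive).
With pH 0.8 (≤ 1.5), the masonry cleaner falls in Class 8.
Total Class 8: 14 mL + (three 0.3 fl oz containers = 26.64 mL) = 40.64 mL.
That is within the Class 8 passenger aircraft limit of 50 mL.
Class 5.1 quantity: one 3.7 oz pack = 105.08 g.
105.08 g > 100 g (passenger aircraft limit, Class 5.1) — over the limit.

No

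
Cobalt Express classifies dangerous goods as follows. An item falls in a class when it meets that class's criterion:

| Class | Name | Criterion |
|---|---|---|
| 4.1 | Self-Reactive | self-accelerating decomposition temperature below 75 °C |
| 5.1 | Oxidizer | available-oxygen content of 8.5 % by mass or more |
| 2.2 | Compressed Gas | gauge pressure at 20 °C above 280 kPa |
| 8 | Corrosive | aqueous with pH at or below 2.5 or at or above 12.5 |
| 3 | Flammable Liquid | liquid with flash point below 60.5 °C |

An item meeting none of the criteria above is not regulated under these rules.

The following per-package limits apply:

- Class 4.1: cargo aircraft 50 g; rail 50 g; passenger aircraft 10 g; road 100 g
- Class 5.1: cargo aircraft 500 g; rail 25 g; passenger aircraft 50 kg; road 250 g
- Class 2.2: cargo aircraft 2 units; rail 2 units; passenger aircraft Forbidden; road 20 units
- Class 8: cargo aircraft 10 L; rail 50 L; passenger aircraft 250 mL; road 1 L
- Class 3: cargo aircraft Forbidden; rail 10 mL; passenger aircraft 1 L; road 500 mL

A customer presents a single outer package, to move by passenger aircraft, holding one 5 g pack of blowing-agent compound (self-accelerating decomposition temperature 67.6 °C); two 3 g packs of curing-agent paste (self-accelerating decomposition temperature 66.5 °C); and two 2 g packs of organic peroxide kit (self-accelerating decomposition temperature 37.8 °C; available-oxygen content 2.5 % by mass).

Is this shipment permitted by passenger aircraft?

No

With self-accelerating decomposition temperature 67.6 °C (< 75 °C), the blowing-agent compound falls in Class 4.1.
With self-accelerating decomposition temperature 66.5 °C (< 75 °C), the curing-agent paste falls in Class 4.1.
With self-accelerating decomposition temperature 37.8 °C (< 75 °C), the organic peroxide kit falls in Class 4.1.
Total Class 4.1: 5 g + (two 3 g packs = 6 g) + (two 2 g packs = 4 g) = 15 g.
15 g exceeds the passenger aircraft limit of 10 g for Class 4.1.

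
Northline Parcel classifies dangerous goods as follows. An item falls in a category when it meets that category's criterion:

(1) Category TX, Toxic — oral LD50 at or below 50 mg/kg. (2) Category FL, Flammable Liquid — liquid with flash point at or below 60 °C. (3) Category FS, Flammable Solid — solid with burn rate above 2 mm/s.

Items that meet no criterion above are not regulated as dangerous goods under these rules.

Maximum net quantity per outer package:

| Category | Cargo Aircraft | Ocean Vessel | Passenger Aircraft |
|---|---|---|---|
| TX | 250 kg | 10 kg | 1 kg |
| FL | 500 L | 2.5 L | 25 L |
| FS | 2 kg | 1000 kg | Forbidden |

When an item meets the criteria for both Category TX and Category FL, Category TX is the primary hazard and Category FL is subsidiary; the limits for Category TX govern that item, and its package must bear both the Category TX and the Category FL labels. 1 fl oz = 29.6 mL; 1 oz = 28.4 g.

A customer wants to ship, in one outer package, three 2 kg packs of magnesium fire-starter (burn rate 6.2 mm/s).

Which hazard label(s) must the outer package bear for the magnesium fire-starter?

Category FS

With burn rate 6.2 mm/s (> 2 mm/s), the magnesium fire-starter falls in Category FS.
Only the Category FS label is required.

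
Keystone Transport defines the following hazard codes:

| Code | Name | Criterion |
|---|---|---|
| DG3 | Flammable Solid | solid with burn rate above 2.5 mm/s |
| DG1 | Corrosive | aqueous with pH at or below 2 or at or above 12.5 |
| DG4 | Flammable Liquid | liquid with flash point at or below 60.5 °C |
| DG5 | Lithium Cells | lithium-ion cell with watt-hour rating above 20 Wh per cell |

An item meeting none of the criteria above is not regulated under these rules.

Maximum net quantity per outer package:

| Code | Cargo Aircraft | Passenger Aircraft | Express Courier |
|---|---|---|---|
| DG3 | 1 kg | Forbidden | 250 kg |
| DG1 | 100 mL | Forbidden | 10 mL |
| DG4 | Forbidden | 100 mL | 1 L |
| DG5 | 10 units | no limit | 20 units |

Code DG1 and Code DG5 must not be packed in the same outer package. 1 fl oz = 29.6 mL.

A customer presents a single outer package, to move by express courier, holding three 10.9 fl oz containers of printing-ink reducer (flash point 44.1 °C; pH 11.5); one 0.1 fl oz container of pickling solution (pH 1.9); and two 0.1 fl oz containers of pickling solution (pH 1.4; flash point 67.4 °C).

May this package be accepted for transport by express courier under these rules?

Yes

With flash point 44.1 °C (≤ 60.5 °C), the printing-ink reducer falls in Code DG4.
Pickling solution: pH 1.9 ≤ 2 → Code DG1 (Corrosive).
The pickling solution has pH 1.4, which is ≤ 2, so it is Code DG1 (Corrosive).
Code DG1 net quantity: (one 0.1 fl oz container = 2.96 mL) + (two 0.1 fl oz containers = 5.92 mL) = 8.88 mL.
8.88 mL ≤ 10 mL (express courier limit, Code DG1) — within limit.
Code DG4 quantity: three 10.9 fl oz containers = 967.92 mL.
967.92 mL ≤ 1 L (express courier limit, Code DG4) — within limit.
The segregation rule (Code DG1 with Code DG5) does not apply to Code DG1 with Code DG4.
Every hazard code is within its express courier limit and no segregation rule is violated.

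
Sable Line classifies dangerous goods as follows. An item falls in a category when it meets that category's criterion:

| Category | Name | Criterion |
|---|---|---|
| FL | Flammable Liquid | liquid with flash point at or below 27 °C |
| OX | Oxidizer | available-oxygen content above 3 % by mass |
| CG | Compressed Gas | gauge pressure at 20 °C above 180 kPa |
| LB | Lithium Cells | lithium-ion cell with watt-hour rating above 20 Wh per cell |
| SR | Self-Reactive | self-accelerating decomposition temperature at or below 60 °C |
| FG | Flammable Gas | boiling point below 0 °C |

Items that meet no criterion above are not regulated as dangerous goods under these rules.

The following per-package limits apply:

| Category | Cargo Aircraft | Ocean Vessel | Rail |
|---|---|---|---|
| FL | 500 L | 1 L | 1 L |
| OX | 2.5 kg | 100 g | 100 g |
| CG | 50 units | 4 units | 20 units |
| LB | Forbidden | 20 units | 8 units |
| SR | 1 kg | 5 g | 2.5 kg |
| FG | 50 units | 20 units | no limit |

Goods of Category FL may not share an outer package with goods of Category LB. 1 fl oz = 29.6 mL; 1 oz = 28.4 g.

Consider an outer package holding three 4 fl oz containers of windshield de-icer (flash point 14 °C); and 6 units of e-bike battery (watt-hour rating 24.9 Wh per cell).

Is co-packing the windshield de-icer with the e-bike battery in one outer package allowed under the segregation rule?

No

The windshield de-icer has flash point 14 °C, which is ≤ 27 °C, so it is Category FL (Flammable Liquid).
The e-bike battery has watt-hour rating 24.9 Wh per cell, which is > 20 Wh per cell, so it is Category LB (Lithium Cells).
Category FL and Category LB may not share an outer package.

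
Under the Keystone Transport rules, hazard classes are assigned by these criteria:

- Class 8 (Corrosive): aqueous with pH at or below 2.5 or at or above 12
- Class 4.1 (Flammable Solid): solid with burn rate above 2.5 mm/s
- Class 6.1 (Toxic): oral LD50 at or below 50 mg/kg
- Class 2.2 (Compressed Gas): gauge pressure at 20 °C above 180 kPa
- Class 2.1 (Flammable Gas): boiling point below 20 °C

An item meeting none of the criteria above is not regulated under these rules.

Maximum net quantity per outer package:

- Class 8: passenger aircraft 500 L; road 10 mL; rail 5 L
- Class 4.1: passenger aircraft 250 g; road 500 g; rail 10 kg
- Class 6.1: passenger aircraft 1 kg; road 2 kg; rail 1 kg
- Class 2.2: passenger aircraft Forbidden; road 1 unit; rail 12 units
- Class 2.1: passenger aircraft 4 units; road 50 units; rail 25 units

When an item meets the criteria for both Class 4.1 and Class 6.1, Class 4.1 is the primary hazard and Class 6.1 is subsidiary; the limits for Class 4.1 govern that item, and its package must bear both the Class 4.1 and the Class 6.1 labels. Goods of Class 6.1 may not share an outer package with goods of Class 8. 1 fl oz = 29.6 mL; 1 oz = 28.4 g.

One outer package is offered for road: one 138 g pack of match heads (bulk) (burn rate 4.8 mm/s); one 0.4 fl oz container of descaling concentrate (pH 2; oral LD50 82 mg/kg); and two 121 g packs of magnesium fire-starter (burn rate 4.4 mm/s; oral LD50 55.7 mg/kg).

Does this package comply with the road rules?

Match heads (bulk): burn rate 4.8 mm/s > 2.5 mm/s → Class 4.1 (Flammable Solid).
pH 2 meets the Class 8 criterion (Corrosive), so the descaling concentrate is Class 8.
Burn rate 4.4 mm/s meets the Class 4.1 criterion (Flammable Solid), so the magnesium fire-starter is Class 4.1.
Class 4.1 net quantity: 138 g + (two 121 g packs = 242 g) = 380 g.
380 g ≤ 500 g (road limit, Class 4.1) — within limit.
Class 8 quantity: one 0.4 fl oz container = 11.84 mL.
That exceeds the Class 8 road limit of 10 mL.
The segregation rule (Class 6.1 with Class 8) does not apply to Class 4.1 with Class 8.

No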